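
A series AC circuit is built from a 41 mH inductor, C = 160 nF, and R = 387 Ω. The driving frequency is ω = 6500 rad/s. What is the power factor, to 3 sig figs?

0.486

X_L = ωL = 266 Ω
X_C = 1/(ωC) = 962 Ω
Net reactance X = X_L − X_C = -695 Ω
Z = 387 − j695 Ω
|Z| = √(387² + 695²) = 796 Ω
∠Z = arctan(-695/387) = -60.9°
cos φ = cos(-60.9°) = 0.486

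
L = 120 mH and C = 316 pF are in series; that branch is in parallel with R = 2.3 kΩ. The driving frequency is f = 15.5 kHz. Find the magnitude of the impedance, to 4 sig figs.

2286 Ω

ω = 2πf = 97390 rad/s
X_L = ωL = 11690 Ω
X_C = 1/(ωC) = 32490 Ω
Branch 1: Z₁ = R = 2300 Ω
Branch 2 (series LC): Z₂ = j(X_L − X_C) = −j20810 Ω
Parallel: Z = Z₁Z₂/(Z₁+Z₂), |Z| = 2286 Ω, ∠Z = -6.308°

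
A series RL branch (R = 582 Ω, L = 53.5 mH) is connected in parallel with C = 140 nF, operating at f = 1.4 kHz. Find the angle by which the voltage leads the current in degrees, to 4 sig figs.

ω = 2πf = 8796 rad/s
X_L = ωL = 470.6 Ω
X_C = 1/(ωC) = 812.0 Ω
Branch 1 (R+jX_L): Z₁ = 582.0 + j470.6 Ω, |Z₁| = 748.5 Ω
Branch 2 (−jX_C): Z₂ = −j812.0 Ω
Parallel: Z = Z₁Z₂/(Z₁+Z₂), |Z| = 900.7 Ω, ∠Z = -20.64°

-20.64°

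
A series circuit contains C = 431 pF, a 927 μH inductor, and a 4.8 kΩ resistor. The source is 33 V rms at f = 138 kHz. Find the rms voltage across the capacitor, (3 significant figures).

ω = 2πf = 867100 rad/s
X_L = ωL = 804 Ω
X_C = 1/(ωC) = 2680 Ω
Net reactance X = X_L − X_C = -1870 Ω
Z = 4800 − j1870 Ω
|Z| = √(4800² + 1870²) = 5150 Ω
I = V/|Z| = 6.41 mA
V_C = I·|Z_C| = 0.00641 × 2680 = 17.1 V

17.1 V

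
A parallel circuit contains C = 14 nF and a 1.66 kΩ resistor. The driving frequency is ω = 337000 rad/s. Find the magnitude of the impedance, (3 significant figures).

X_C = 1/(ωC) = 212 Ω
Parallel: admittances add. Y = 1/R + jωC
Y = (0.000602 + j0.00472) S
|Y| = 0.00476 S → |Z| = 1/|Y| = 210 Ω, ∠Z = −∠Y = -82.7°

210 Ω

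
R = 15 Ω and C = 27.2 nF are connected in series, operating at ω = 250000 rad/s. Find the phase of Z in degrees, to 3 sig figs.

-84.2°

X_C = 1/(ωC) = 147 Ω
Z = 15.0 − j147 Ω
|Z| = √(15.0² + 147²) = 148 Ω
∠Z = arctan(-147/15.0) = -84.2°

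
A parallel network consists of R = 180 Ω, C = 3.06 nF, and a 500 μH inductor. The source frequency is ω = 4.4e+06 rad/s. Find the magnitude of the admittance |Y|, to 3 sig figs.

14.1 mS

X_L = ωL = 2200 Ω
X_C = 1/(ωC) = 74.3 Ω
Parallel: admittances add. Y = 1/R + 1/(jωL) + jωC
Y = (0.00556 + j0.0130) S
|Y| = 0.0141 S → |Z| = 1/|Y| = 70.7 Ω, ∠Z = −∠Y = -66.9°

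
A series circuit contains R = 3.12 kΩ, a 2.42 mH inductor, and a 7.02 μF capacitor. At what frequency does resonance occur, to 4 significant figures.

1.221 kHz

ω₀ = 1/√(LC) = 1/√(0.00242 × 7.02e-06) = 7672 rad/s
f₀ = ω₀/(2π) = 1.221 kHz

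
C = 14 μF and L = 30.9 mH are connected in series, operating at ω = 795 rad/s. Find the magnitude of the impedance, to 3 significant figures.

X_L = ωL = 24.6 Ω
X_C = 1/(ωC) = 89.8 Ω
Net reactance X = X_L − X_C = -65.3 Ω
Z = − j65.3 Ω
|Z| = √(0² + 65.3²) = 65.3 Ω

65.3 Ω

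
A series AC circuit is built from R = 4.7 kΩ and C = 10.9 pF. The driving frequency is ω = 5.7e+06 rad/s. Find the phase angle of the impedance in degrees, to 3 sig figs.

X_C = 1/(ωC) = 16100 Ω
Z = 4700 − j16100 Ω
|Z| = √(4700² + 16100²) = 16800 Ω
∠Z = arctan(-16100/4700) = -73.7°

-73.7°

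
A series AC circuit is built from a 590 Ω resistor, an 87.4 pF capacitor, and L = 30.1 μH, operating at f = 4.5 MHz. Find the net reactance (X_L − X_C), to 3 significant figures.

ω = 2πf = 2.827e+07 rad/s
X_L = ωL = 851 Ω
X_C = 1/(ωC) = 405 Ω
X = 851 − 405 = 446 Ω

446 Ω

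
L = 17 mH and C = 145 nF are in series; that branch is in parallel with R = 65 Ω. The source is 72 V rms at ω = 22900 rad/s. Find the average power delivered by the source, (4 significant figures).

79.75 W

X_L = ωL = 389.3 Ω
X_C = 1/(ωC) = 301.2 Ω
Branch 1: Z₁ = R = 65.00 Ω
Branch 2 (series LC): Z₂ = j(X_L − X_C) = j88.14 Ω
Parallel: Z = Z₁Z₂/(Z₁+Z₂), |Z| = 52.31 Ω, ∠Z = 36.41°
I = V/|Z| = 1.376 A
P = VI cos φ = 72 × 1.376 × cos(36.41°) = 79.75 W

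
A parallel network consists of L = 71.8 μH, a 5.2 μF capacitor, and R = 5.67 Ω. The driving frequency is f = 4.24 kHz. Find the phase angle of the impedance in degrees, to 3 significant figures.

ω = 2πf = 26640 rad/s
X_L = ωL = 1.91 Ω
X_C = 1/(ωC) = 7.22 Ω
Parallel: admittances add. Y = 1/R + 1/(jωL) + jωC
Y = (0.176 − j0.384) S
|Y| = 0.423 S → |Z| = 1/|Y| = 2.37 Ω, ∠Z = −∠Y = 65.3°

65.3°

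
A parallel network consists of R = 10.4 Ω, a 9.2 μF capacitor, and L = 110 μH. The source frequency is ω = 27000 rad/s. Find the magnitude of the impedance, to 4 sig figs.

X_L = ωL = 2.970 Ω
X_C = 1/(ωC) = 4.026 Ω
Parallel: admittances add. Y = 1/R + 1/(jωL) + jωC
Y = (0.09615 − j0.08830) S
|Y| = 0.1305 S → |Z| = 1/|Y| = 7.660 Ω, ∠Z = −∠Y = 42.56°

7.660 Ω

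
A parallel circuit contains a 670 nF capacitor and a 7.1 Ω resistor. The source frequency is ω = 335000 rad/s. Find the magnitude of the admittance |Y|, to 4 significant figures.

X_C = 1/(ωC) = 4.455 Ω
Parallel: admittances add. Y = 1/R + jωC
Y = (0.1408 + j0.2245) S
|Y| = 0.2650 S → |Z| = 1/|Y| = 3.774 Ω, ∠Z = −∠Y = -57.89°

265.0 mS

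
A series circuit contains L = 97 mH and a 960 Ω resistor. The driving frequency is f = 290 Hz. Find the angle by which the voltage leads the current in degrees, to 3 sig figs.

10.4°

ω = 2πf = 1822 rad/s
X_L = ωL = 177 Ω
Z = 960 + j177 Ω
|Z| = √(960² + 177²) = 976 Ω
∠Z = arctan(177/960) = 10.4°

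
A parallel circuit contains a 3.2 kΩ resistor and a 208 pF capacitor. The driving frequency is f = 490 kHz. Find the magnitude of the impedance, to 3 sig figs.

ω = 2πf = 3.079e+06 rad/s
X_C = 1/(ωC) = 1560 Ω
Parallel: admittances add. Y = 1/R + jωC
Y = (0.000313 + j0.000640) S
|Y| = 0.000713 S → |Z| = 1/|Y| = 1400 Ω, ∠Z = −∠Y = -64.0°

1400 Ω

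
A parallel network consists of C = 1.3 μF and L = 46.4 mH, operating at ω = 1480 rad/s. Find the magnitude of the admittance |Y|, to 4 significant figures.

12.64 mS

X_L = ωL = 68.67 Ω
X_C = 1/(ωC) = 519.8 Ω
Parallel: admittances add. Y = 1/(jωL) + jωC
Y = (0 − j0.01264) S
|Y| = 0.01264 S → |Z| = 1/|Y| = 79.13 Ω, ∠Z = −∠Y = 90.00°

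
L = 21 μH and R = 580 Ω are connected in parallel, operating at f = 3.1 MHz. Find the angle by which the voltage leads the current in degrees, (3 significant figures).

ω = 2πf = 1.948e+07 rad/s
X_L = ωL = 409 Ω
Parallel: admittances add. Y = 1/R + 1/(jωL)
Y = (0.00172 − j0.00244) S
|Y| = 0.00299 S → |Z| = 1/|Y| = 334 Ω, ∠Z = −∠Y = 54.8°

54.8°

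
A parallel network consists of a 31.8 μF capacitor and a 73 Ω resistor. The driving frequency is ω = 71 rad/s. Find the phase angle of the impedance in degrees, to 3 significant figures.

X_C = 1/(ωC) = 443 Ω
Parallel: admittances add. Y = 1/R + jωC
Y = (0.0137 + j0.00226) S
|Y| = 0.0139 S → |Z| = 1/|Y| = 72.0 Ω, ∠Z = −∠Y = -9.36°

-9.36°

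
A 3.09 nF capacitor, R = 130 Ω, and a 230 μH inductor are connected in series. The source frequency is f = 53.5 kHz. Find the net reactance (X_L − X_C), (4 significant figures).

ω = 2πf = 336200 rad/s
X_L = ωL = 77.31 Ω
X_C = 1/(ωC) = 962.7 Ω
X = 77.31 − 962.7 = -885.4 Ω

-885.4 Ω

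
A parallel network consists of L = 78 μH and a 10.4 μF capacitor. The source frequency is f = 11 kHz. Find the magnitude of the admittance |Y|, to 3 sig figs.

533 mS

ω = 2πf = 69120 rad/s
X_L = ωL = 5.39 Ω
X_C = 1/(ωC) = 1.39 Ω
Parallel: admittances add. Y = 1/(jωL) + jωC
Y = (0 + j0.533) S
|Y| = 0.533 S → |Z| = 1/|Y| = 1.88 Ω, ∠Z = −∠Y = -90.0°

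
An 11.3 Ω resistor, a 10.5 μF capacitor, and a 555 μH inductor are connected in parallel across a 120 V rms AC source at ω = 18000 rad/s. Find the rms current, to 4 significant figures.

X_L = ωL = 9.990 Ω
X_C = 1/(ωC) = 5.291 Ω
Parallel: admittances add. Y = 1/R + 1/(jωL) + jωC
Y = (0.08850 + j0.08890) S
|Y| = 0.1254 S → |Z| = 1/|Y| = 7.972 Ω, ∠Z = −∠Y = -45.13°
I = V/|Z| = 120/7.972 = 15.05 A

15.05 A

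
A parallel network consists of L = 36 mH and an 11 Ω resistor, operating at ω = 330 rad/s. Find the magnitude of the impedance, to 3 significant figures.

8.07 Ω

X_L = ωL = 11.9 Ω
Parallel: admittances add. Y = 1/R + 1/(jωL)
Y = (0.0909 − j0.0842) S
|Y| = 0.124 S → |Z| = 1/|Y| = 8.07 Ω, ∠Z = −∠Y = 42.8°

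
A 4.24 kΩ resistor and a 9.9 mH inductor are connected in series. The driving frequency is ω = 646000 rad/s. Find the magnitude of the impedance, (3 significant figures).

X_L = ωL = 6400 Ω
Z = 4240 + j6400 Ω
|Z| = √(4240² + 6400²) = 7670 Ω

7670 Ω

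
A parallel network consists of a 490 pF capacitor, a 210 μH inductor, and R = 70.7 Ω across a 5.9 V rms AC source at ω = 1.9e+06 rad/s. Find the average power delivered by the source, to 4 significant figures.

492.4 mW

X_L = ωL = 399.0 Ω
X_C = 1/(ωC) = 1074 Ω
Parallel: admittances add. Y = 1/R + 1/(jωL) + jωC
Y = (0.01414 − j0.001575) S
|Y| = 0.01423 S → |Z| = 1/|Y| = 70.27 Ω, ∠Z = −∠Y = 6.355°
I = V/|Z| = 83.97 mA
P = VI cos φ = 5.9 × 0.08397 × cos(6.355°) = 492.4 mW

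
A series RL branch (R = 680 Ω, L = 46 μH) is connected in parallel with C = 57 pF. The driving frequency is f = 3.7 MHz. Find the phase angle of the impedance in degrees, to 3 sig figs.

-57.3°

ω = 2πf = 2.325e+07 rad/s
X_L = ωL = 1070 Ω
X_C = 1/(ωC) = 755 Ω
Branch 1 (R+jX_L): Z₁ = 680 + j1070 Ω, |Z₁| = 1270 Ω
Branch 2 (−jX_C): Z₂ = −j755 Ω
Parallel: Z = Z₁Z₂/(Z₁+Z₂), |Z| = 1280 Ω, ∠Z = -57.3°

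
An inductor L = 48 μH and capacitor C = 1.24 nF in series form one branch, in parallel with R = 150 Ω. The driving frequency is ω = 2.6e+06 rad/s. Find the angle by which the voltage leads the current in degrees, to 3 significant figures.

X_L = ωL = 125 Ω
X_C = 1/(ωC) = 310 Ω
Branch 1: Z₁ = R = 150 Ω
Branch 2 (series LC): Z₂ = j(X_L − X_C) = −j185 Ω
Parallel: Z = Z₁Z₂/(Z₁+Z₂), |Z| = 117 Ω, ∠Z = -39.0°

-39.0°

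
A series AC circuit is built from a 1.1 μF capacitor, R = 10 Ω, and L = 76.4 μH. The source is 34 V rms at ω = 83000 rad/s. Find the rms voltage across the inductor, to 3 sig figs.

19.6 V

X_L = ωL = 6.34 Ω
X_C = 1/(ωC) = 11.0 Ω
Net reactance X = X_L − X_C = -4.61 Ω
Z = 10.0 − j4.61 Ω
|Z| = √(10.0² + 4.61²) = 11.0 Ω
I = V/|Z| = 3.09 A
V_L = I·|Z_L| = 3.09 × 6.34 = 19.6 V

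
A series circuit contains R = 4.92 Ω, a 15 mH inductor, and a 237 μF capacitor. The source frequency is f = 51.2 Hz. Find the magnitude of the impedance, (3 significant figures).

9.64 Ω

ω = 2πf = 321.7 rad/s
X_L = ωL = 4.83 Ω
X_C = 1/(ωC) = 13.1 Ω
Net reactance X = X_L − X_C = -8.29 Ω
Z = 4.92 − j8.29 Ω
|Z| = √(4.92² + 8.29²) = 9.64 Ω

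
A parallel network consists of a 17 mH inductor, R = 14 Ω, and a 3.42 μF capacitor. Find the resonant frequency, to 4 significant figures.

ω₀ = 1/√(LC) = 1/√(0.017 × 3.42e-06) = 4147 rad/s
f₀ = ω₀/(2π) = 660.1 Hz

660.1 Hz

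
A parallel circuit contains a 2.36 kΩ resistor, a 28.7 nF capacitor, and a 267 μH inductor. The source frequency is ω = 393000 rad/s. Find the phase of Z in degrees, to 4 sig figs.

X_L = ωL = 104.9 Ω
X_C = 1/(ωC) = 88.66 Ω
Parallel: admittances add. Y = 1/R + 1/(jωL) + jωC
Y = (0.0004237 + j0.001749) S
|Y| = 0.001800 S → |Z| = 1/|Y| = 555.7 Ω, ∠Z = −∠Y = -76.38°

-76.38°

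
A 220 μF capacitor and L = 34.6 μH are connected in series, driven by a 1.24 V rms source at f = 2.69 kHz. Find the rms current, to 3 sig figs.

3.93 A

ω = 2πf = 16900 rad/s
X_L = ωL = 0.585 Ω
X_C = 1/(ωC) = 0.269 Ω
Net reactance X = X_L − X_C = 0.316 Ω
Z = j0.316 Ω
|Z| = √(0² + 0.316²) = 0.316 Ω
I = V/|Z| = 1.24/0.316 = 3.93 A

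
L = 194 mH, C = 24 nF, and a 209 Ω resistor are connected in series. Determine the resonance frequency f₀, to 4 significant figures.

ω₀ = 1/√(LC) = 1/√(0.194 × 2.4e-08) = 14660 rad/s
f₀ = ω₀/(2π) = 2.332 kHz

2.332 kHz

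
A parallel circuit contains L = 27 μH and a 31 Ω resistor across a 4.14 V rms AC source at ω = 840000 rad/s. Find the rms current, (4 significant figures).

X_L = ωL = 22.68 Ω
Parallel: admittances add. Y = 1/R + 1/(jωL)
Y = (0.03226 − j0.04409) S
|Y| = 0.05463 S → |Z| = 1/|Y| = 18.30 Ω, ∠Z = −∠Y = 53.81°
I = V/|Z| = 4.14/18.30 = 226.2 mA

226.2 mA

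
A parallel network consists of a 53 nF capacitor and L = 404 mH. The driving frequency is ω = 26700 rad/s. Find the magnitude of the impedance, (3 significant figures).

X_L = ωL = 10800 Ω
X_C = 1/(ωC) = 707 Ω
Parallel: admittances add. Y = 1/(jωL) + jωC
Y = (0 + j0.00132) S
|Y| = 0.00132 S → |Z| = 1/|Y| = 756 Ω, ∠Z = −∠Y = -90.0°

756 Ω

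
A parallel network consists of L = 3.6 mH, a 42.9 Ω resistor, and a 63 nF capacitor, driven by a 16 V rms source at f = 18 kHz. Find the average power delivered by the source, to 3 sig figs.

5.97 W

ω = 2πf = 113100 rad/s
X_L = ωL = 407 Ω
X_C = 1/(ωC) = 140 Ω
Parallel: admittances add. Y = 1/R + 1/(jωL) + jωC
Y = (0.0233 + j0.00467) S
|Y| = 0.0238 S → |Z| = 1/|Y| = 42.1 Ω, ∠Z = −∠Y = -11.3°
I = V/|Z| = 380 mA
P = VI cos φ = 16 × 0.380 × cos(-11.3°) = 5.97 W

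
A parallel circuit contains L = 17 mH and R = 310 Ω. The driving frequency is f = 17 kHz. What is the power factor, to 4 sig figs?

ω = 2πf = 106800 rad/s
X_L = ωL = 1816 Ω
Parallel: admittances add. Y = 1/R + 1/(jωL)
Y = (0.003226 − j0.0005507) S
|Y| = 0.003272 S → |Z| = 1/|Y| = 305.6 Ω, ∠Z = −∠Y = 9.688°
cos φ = cos(9.688°) = 0.9857

0.9857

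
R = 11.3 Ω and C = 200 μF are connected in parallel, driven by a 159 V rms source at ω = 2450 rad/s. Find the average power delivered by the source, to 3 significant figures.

X_C = 1/(ωC) = 2.04 Ω
Parallel: admittances add. Y = 1/R + jωC
Y = (0.0885 + j0.490) S
|Y| = 0.498 S → |Z| = 1/|Y| = 2.01 Ω, ∠Z = −∠Y = -79.8°
I = V/|Z| = 79.2 A
P = VI cos φ = 159 × 79.2 × cos(-79.8°) = 2.24 kW

2.24 kW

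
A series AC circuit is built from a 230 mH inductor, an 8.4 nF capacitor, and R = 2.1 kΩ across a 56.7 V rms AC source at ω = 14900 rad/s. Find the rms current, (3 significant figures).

11.3 mA

X_L = ωL = 3430 Ω
X_C = 1/(ωC) = 7990 Ω
Net reactance X = X_L − X_C = -4560 Ω
Z = 2100 − j4560 Ω
|Z| = √(2100² + 4560²) = 5020 Ω
I = V/|Z| = 56.7/5020 = 11.3 mA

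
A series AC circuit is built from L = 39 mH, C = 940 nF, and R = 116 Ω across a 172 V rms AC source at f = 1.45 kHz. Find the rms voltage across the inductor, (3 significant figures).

230 V

ω = 2πf = 9111 rad/s
X_L = ωL = 355 Ω
X_C = 1/(ωC) = 117 Ω
Net reactance X = X_L − X_C = 239 Ω
Z = 116 + j239 Ω
|Z| = √(116² + 239²) = 265 Ω
I = V/|Z| = 648 mA
V_L = I·|Z_L| = 0.648 × 355 = 230 V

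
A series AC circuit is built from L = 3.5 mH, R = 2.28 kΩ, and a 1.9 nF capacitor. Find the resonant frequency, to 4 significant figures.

ω₀ = 1/√(LC) = 1/√(0.0035 × 1.9e-09) = 387800 rad/s
f₀ = ω₀/(2π) = 61.72 kHz

61.72 kHz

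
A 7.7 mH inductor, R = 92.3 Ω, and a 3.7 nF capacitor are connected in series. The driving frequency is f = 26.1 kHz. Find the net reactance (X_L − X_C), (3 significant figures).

ω = 2πf = 164000 rad/s
X_L = ωL = 1260 Ω
X_C = 1/(ωC) = 1650 Ω
X = 1260 − 1650 = -385 Ω

-385 Ω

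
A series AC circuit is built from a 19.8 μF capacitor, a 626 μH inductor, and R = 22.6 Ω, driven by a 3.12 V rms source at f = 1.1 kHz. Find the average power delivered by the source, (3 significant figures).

ω = 2πf = 6912 rad/s
X_L = ωL = 4.33 Ω
X_C = 1/(ωC) = 7.31 Ω
Net reactance X = X_L − X_C = -2.98 Ω
Z = 22.6 − j2.98 Ω
|Z| = √(22.6² + 2.98²) = 22.8 Ω
∠Z = arctan(-2.98/22.6) = -7.51°
I = V/|Z| = 137 mA
P = VI cos φ = 3.12 × 0.137 × cos(-7.51°) = 423 mW

423 mW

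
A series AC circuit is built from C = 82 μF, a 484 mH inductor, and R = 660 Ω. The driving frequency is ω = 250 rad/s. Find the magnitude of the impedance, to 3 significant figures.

664 Ω

X_L = ωL = 121 Ω
X_C = 1/(ωC) = 48.8 Ω
Net reactance X = X_L − X_C = 72.2 Ω
Z = 660 + j72.2 Ω
|Z| = √(660² + 72.2²) = 664 Ω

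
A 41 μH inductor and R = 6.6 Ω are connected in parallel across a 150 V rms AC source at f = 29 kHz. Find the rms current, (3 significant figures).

30.3 A

ω = 2πf = 182200 rad/s
X_L = ωL = 7.47 Ω
Parallel: admittances add. Y = 1/R + 1/(jωL)
Y = (0.152 − j0.134) S
|Y| = 0.202 S → |Z| = 1/|Y| = 4.95 Ω, ∠Z = −∠Y = 41.5°
I = V/|Z| = 150/4.95 = 30.3 A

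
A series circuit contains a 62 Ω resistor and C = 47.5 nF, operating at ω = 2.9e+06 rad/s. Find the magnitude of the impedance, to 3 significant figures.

X_C = 1/(ωC) = 7.26 Ω
Z = 62.0 − j7.26 Ω
|Z| = √(62.0² + 7.26²) = 62.4 Ω

62.4 Ω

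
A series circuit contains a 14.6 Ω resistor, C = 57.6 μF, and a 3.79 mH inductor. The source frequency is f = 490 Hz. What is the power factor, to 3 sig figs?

0.924

ω = 2πf = 3079 rad/s
X_L = ωL = 11.7 Ω
X_C = 1/(ωC) = 5.64 Ω
Net reactance X = X_L − X_C = 6.03 Ω
Z = 14.6 + j6.03 Ω
|Z| = √(14.6² + 6.03²) = 15.8 Ω
∠Z = arctan(6.03/14.6) = 22.4°
cos φ = cos(22.4°) = 0.924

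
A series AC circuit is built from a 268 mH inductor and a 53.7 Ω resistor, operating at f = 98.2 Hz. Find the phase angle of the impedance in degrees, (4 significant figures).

72.01°

ω = 2πf = 617.0 rad/s
X_L = ωL = 165.4 Ω
Z = 53.70 + j165.4 Ω
|Z| = √(53.70² + 165.4²) = 173.9 Ω
∠Z = arctan(165.4/53.70) = 72.01°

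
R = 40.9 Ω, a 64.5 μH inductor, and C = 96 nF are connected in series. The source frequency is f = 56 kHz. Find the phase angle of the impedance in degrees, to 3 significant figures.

ω = 2πf = 351900 rad/s
X_L = ωL = 22.7 Ω
X_C = 1/(ωC) = 29.6 Ω
Net reactance X = X_L − X_C = -6.91 Ω
Z = 40.9 − j6.91 Ω
|Z| = √(40.9² + 6.91²) = 41.5 Ω
∠Z = arctan(-6.91/40.9) = -9.59°

-9.59°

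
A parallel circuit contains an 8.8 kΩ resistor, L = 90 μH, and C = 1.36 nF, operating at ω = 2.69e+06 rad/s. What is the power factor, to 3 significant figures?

X_L = ωL = 242 Ω
X_C = 1/(ωC) = 273 Ω
Parallel: admittances add. Y = 1/R + 1/(jωL) + jωC
Y = (0.000114 − j0.000472) S
|Y| = 0.000486 S → |Z| = 1/|Y| = 2060 Ω, ∠Z = −∠Y = 76.5°
cos φ = cos(76.5°) = 0.234

0.234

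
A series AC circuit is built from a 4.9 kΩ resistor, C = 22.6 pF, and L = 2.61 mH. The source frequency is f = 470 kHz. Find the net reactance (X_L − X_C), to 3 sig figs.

-7280 Ω

ω = 2πf = 2.953e+06 rad/s
X_L = ωL = 7710 Ω
X_C = 1/(ωC) = 15000 Ω
X = 7710 − 15000 = -7280 Ω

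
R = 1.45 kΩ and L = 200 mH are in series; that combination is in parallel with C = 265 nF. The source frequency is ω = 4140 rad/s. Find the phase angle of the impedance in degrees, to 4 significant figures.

X_L = ωL = 828.0 Ω
X_C = 1/(ωC) = 911.5 Ω
Branch 1 (R+jX_L): Z₁ = 1450 + j828.0 Ω, |Z₁| = 1670 Ω
Branch 2 (−jX_C): Z₂ = −j911.5 Ω
Parallel: Z = Z₁Z₂/(Z₁+Z₂), |Z| = 1048 Ω, ∠Z = -56.98°

-56.98°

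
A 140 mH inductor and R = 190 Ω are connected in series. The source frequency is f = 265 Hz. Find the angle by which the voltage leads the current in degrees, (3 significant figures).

ω = 2πf = 1665 rad/s
X_L = ωL = 233 Ω
Z = 190 + j233 Ω
|Z| = √(190² + 233²) = 301 Ω
∠Z = arctan(233/190) = 50.8°

50.8°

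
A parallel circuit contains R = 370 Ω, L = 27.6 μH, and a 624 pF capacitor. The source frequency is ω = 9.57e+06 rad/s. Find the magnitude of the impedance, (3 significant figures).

X_L = ωL = 264 Ω
X_C = 1/(ωC) = 167 Ω
Parallel: admittances add. Y = 1/R + 1/(jωL) + jωC
Y = (0.00270 + j0.00219) S
|Y| = 0.00348 S → |Z| = 1/|Y| = 288 Ω, ∠Z = −∠Y = -39.0°

288 Ω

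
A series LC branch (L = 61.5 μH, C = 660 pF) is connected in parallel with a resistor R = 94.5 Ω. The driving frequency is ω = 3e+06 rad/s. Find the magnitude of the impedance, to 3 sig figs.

X_L = ωL = 184 Ω
X_C = 1/(ωC) = 505 Ω
Branch 1: Z₁ = R = 94.5 Ω
Branch 2 (series LC): Z₂ = j(X_L − X_C) = −j321 Ω
Parallel: Z = Z₁Z₂/(Z₁+Z₂), |Z| = 90.6 Ω, ∠Z = -16.4°

90.6 Ω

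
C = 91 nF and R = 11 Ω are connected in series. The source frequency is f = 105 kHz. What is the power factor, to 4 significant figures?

0.5511

ω = 2πf = 659700 rad/s
X_C = 1/(ωC) = 16.66 Ω
Z = 11.00 − j16.66 Ω
|Z| = √(11.00² + 16.66²) = 19.96 Ω
∠Z = arctan(-16.66/11.00) = -56.56°
cos φ = cos(-56.56°) = 0.5511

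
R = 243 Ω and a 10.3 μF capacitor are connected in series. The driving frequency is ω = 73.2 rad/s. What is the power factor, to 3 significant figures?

X_C = 1/(ωC) = 1330 Ω
Z = 243 − j1330 Ω
|Z| = √(243² + 1330²) = 1350 Ω
∠Z = arctan(-1330/243) = -79.6°
cos φ = cos(-79.6°) = 0.180

0.180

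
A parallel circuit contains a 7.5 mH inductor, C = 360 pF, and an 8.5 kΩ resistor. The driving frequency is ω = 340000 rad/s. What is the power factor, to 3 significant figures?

0.400

X_L = ωL = 2550 Ω
X_C = 1/(ωC) = 8170 Ω
Parallel: admittances add. Y = 1/R + 1/(jωL) + jωC
Y = (0.000118 − j0.000270) S
|Y| = 0.000294 S → |Z| = 1/|Y| = 3400 Ω, ∠Z = −∠Y = 66.4°
cos φ = cos(66.4°) = 0.400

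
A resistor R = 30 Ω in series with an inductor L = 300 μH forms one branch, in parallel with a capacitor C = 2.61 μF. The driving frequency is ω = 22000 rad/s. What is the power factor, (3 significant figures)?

X_L = ωL = 6.60 Ω
X_C = 1/(ωC) = 17.4 Ω
Branch 1 (R+jX_L): Z₁ = 30.0 + j6.60 Ω, |Z₁| = 30.7 Ω
Branch 2 (−jX_C): Z₂ = −j17.4 Ω
Parallel: Z = Z₁Z₂/(Z₁+Z₂), |Z| = 16.8 Ω, ∠Z = -57.8°
cos φ = cos(-57.8°) = 0.533

0.533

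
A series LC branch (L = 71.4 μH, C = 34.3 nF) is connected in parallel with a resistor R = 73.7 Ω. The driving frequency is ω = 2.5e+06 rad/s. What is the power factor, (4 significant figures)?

X_L = ωL = 178.5 Ω
X_C = 1/(ωC) = 11.66 Ω
Branch 1: Z₁ = R = 73.70 Ω
Branch 2 (series LC): Z₂ = j(X_L − X_C) = j166.8 Ω
Parallel: Z = Z₁Z₂/(Z₁+Z₂), |Z| = 67.42 Ω, ∠Z = 23.83°
cos φ = cos(23.83°) = 0.9147

0.9147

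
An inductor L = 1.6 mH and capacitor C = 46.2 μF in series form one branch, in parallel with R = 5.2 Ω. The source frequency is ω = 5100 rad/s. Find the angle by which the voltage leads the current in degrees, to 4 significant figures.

53.02°

X_L = ωL = 8.160 Ω
X_C = 1/(ωC) = 4.244 Ω
Branch 1: Z₁ = R = 5.200 Ω
Branch 2 (series LC): Z₂ = j(X_L − X_C) = j3.916 Ω
Parallel: Z = Z₁Z₂/(Z₁+Z₂), |Z| = 3.128 Ω, ∠Z = 53.02°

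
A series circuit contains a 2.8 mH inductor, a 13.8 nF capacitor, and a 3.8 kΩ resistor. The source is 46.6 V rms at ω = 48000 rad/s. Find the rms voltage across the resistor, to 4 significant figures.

43.82 V

X_L = ωL = 134.4 Ω
X_C = 1/(ωC) = 1510 Ω
Net reactance X = X_L − X_C = -1375 Ω
Z = 3800 − j1375 Ω
|Z| = √(3800² + 1375²) = 4041 Ω
I = V/|Z| = 11.53 mA
V_R = I·|Z_R| = 0.01153 × 3800 = 43.82 V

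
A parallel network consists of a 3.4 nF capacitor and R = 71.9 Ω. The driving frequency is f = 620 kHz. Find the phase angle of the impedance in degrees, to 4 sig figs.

-43.60°

ω = 2πf = 3.896e+06 rad/s
X_C = 1/(ωC) = 75.50 Ω
Parallel: admittances add. Y = 1/R + jωC
Y = (0.01391 + j0.01324) S
|Y| = 0.01921 S → |Z| = 1/|Y| = 52.07 Ω, ∠Z = −∠Y = -43.60°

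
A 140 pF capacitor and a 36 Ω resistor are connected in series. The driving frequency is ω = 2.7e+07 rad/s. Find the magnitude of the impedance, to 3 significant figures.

X_C = 1/(ωC) = 265 Ω
Z = 36.0 − j265 Ω
|Z| = √(36.0² + 265²) = 267 Ω

267 Ω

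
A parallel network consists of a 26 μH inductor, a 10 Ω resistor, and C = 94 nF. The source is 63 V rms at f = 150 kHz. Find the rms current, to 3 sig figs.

6.98 A

ω = 2πf = 942500 rad/s
X_L = ωL = 24.5 Ω
X_C = 1/(ωC) = 11.3 Ω
Parallel: admittances add. Y = 1/R + 1/(jωL) + jωC
Y = (0.100 + j0.0478) S
|Y| = 0.111 S → |Z| = 1/|Y| = 9.02 Ω, ∠Z = −∠Y = -25.5°
I = V/|Z| = 63/9.02 = 6.98 A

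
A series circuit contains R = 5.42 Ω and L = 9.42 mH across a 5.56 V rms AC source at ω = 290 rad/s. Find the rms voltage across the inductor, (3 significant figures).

2.50 V

X_L = ωL = 2.73 Ω
Z = 5.42 + j2.73 Ω
|Z| = √(5.42² + 2.73²) = 6.07 Ω
I = V/|Z| = 916 mA
V_L = I·|Z_L| = 0.916 × 2.73 = 2.50 V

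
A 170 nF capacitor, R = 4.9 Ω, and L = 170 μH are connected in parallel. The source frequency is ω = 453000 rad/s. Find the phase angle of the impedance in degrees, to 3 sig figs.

-17.4°

X_L = ωL = 77.0 Ω
X_C = 1/(ωC) = 13.0 Ω
Parallel: admittances add. Y = 1/R + 1/(jωL) + jωC
Y = (0.204 + j0.0640) S
|Y| = 0.214 S → |Z| = 1/|Y| = 4.68 Ω, ∠Z = −∠Y = -17.4°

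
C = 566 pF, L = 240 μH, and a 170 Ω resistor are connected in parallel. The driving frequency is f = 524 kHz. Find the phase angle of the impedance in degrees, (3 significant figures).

ω = 2πf = 3.292e+06 rad/s
X_L = ωL = 790 Ω
X_C = 1/(ωC) = 537 Ω
Parallel: admittances add. Y = 1/R + 1/(jωL) + jωC
Y = (0.00588 + j0.000598) S
|Y| = 0.00591 S → |Z| = 1/|Y| = 169 Ω, ∠Z = −∠Y = -5.80°

-5.80°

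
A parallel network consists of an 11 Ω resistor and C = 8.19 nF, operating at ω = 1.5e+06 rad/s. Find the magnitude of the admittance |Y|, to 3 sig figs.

X_C = 1/(ωC) = 81.4 Ω
Parallel: admittances add. Y = 1/R + jωC
Y = (0.0909 + j0.0123) S
|Y| = 0.0917 S → |Z| = 1/|Y| = 10.9 Ω, ∠Z = −∠Y = -7.70°

91.7 mS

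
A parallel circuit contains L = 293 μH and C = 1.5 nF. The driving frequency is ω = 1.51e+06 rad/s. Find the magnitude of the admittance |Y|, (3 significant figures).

4.76 μS

X_L = ωL = 442 Ω
X_C = 1/(ωC) = 442 Ω
Parallel: admittances add. Y = 1/(jωL) + jωC
Y = (0 + j4.76e-06) S
|Y| = 4.76e-06 S → |Z| = 1/|Y| = 210000 Ω, ∠Z = −∠Y = -90.0°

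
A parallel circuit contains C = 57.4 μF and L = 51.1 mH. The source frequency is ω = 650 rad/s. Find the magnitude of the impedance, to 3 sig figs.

139 Ω

X_L = ωL = 33.2 Ω
X_C = 1/(ωC) = 26.8 Ω
Parallel: admittances add. Y = 1/(jωL) + jωC
Y = (0 + j0.00720) S
|Y| = 0.00720 S → |Z| = 1/|Y| = 139 Ω, ∠Z = −∠Y = -90.0°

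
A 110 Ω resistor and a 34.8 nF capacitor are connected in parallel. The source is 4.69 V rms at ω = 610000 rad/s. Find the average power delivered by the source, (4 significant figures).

200.0 mW

X_C = 1/(ωC) = 47.11 Ω
Parallel: admittances add. Y = 1/R + jωC
Y = (0.009091 + j0.02123) S
|Y| = 0.02309 S → |Z| = 1/|Y| = 43.30 Ω, ∠Z = −∠Y = -66.82°
I = V/|Z| = 108.3 mA
P = VI cos φ = 4.69 × 0.1083 × cos(-66.82°) = 200.0 mW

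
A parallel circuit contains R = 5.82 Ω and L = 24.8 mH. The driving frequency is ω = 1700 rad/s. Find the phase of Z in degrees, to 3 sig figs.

7.86°

X_L = ωL = 42.2 Ω
Parallel: admittances add. Y = 1/R + 1/(jωL)
Y = (0.172 − j0.0237) S
|Y| = 0.173 S → |Z| = 1/|Y| = 5.77 Ω, ∠Z = −∠Y = 7.86°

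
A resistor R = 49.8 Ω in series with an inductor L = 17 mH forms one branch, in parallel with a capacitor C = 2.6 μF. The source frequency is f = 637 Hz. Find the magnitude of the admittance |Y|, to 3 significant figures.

7.05 mS

ω = 2πf = 4002 rad/s
X_L = ωL = 68.0 Ω
X_C = 1/(ωC) = 96.1 Ω
Branch 1 (R+jX_L): Z₁ = 49.8 + j68.0 Ω, |Z₁| = 84.3 Ω
Branch 2 (−jX_C): Z₂ = −j96.1 Ω
Parallel: Z = Z₁Z₂/(Z₁+Z₂), |Z| = 142 Ω, ∠Z = -6.81°
|Y| = 1/|Z| = 7.05 mS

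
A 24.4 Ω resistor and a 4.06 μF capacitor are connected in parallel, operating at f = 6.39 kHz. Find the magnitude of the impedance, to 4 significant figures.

5.950 Ω

ω = 2πf = 40150 rad/s
X_C = 1/(ωC) = 6.135 Ω
Parallel: admittances add. Y = 1/R + jωC
Y = (0.04098 + j0.1630) S
|Y| = 0.1681 S → |Z| = 1/|Y| = 5.950 Ω, ∠Z = −∠Y = -75.89°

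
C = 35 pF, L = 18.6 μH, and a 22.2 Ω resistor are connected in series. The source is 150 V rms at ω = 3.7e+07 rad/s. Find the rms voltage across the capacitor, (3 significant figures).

X_L = ωL = 688 Ω
X_C = 1/(ωC) = 772 Ω
Net reactance X = X_L − X_C = -84.0 Ω
Z = 22.2 − j84.0 Ω
|Z| = √(22.2² + 84.0²) = 86.9 Ω
I = V/|Z| = 1.73 A
V_C = I·|Z_C| = 1.73 × 772 = 1330 V

1330 V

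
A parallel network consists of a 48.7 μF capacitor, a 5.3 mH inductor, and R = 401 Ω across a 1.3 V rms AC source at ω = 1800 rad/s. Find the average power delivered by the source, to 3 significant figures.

X_L = ωL = 9.54 Ω
X_C = 1/(ωC) = 11.4 Ω
Parallel: admittances add. Y = 1/R + 1/(jωL) + jωC
Y = (0.00249 − j0.0172) S
|Y| = 0.0173 S → |Z| = 1/|Y| = 57.7 Ω, ∠Z = −∠Y = 81.7°
I = V/|Z| = 22.5 mA
P = VI cos φ = 1.3 × 0.0225 × cos(81.7°) = 4.21 mW

4.21 mW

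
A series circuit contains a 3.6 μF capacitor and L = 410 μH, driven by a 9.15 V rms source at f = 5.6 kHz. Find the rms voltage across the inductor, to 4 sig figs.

20.21 V

ω = 2πf = 35190 rad/s
X_L = ωL = 14.43 Ω
X_C = 1/(ωC) = 7.895 Ω
Net reactance X = X_L − X_C = 6.532 Ω
Z = j6.532 Ω
|Z| = √(0² + 6.532²) = 6.532 Ω
I = V/|Z| = 1.401 A
V_L = I·|Z_L| = 1.401 × 14.43 = 20.21 V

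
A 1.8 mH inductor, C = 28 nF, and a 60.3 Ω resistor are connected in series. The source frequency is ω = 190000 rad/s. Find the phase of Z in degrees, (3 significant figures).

X_L = ωL = 342 Ω
X_C = 1/(ωC) = 188 Ω
Net reactance X = X_L − X_C = 154 Ω
Z = 60.3 + j154 Ω
|Z| = √(60.3² + 154²) = 165 Ω
∠Z = arctan(154/60.3) = 68.6°

68.6°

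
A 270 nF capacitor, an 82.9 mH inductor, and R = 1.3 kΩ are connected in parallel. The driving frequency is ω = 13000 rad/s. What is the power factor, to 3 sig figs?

X_L = ωL = 1080 Ω
X_C = 1/(ωC) = 285 Ω
Parallel: admittances add. Y = 1/R + 1/(jωL) + jωC
Y = (0.000769 + j0.00258) S
|Y| = 0.00269 S → |Z| = 1/|Y| = 371 Ω, ∠Z = −∠Y = -73.4°
cos φ = cos(-73.4°) = 0.286

0.286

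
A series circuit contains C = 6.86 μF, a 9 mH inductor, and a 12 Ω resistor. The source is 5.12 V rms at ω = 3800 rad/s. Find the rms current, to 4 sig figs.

X_L = ωL = 34.20 Ω
X_C = 1/(ωC) = 38.36 Ω
Net reactance X = X_L − X_C = -4.161 Ω
Z = 12.00 − j4.161 Ω
|Z| = √(12.00² + 4.161²) = 12.70 Ω
I = V/|Z| = 5.12/12.70 = 403.1 mA

403.1 mA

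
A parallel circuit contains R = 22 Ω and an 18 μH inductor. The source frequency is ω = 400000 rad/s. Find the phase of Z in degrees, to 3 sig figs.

71.9°

X_L = ωL = 7.20 Ω
Parallel: admittances add. Y = 1/R + 1/(jωL)
Y = (0.0455 − j0.139) S
|Y| = 0.146 S → |Z| = 1/|Y| = 6.84 Ω, ∠Z = −∠Y = 71.9°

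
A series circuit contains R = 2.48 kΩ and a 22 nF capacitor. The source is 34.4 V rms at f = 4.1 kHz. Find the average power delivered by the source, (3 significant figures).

317 mW

ω = 2πf = 25760 rad/s
X_C = 1/(ωC) = 1760 Ω
Z = 2480 − j1760 Ω
|Z| = √(2480² + 1760²) = 3040 Ω
∠Z = arctan(-1760/2480) = -35.4°
I = V/|Z| = 11.3 mA
P = VI cos φ = 34.4 × 0.0113 × cos(-35.4°) = 317 mW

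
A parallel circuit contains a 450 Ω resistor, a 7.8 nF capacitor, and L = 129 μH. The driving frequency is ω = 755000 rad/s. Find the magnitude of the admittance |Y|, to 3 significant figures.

4.91 mS

X_L = ωL = 97.4 Ω
X_C = 1/(ωC) = 170 Ω
Parallel: admittances add. Y = 1/R + 1/(jωL) + jωC
Y = (0.00222 − j0.00438) S
|Y| = 0.00491 S → |Z| = 1/|Y| = 204 Ω, ∠Z = −∠Y = 63.1°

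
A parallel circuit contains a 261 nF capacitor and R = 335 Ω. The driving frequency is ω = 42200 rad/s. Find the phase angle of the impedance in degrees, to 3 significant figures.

-74.8°

X_C = 1/(ωC) = 90.8 Ω
Parallel: admittances add. Y = 1/R + jωC
Y = (0.00299 + j0.0110) S
|Y| = 0.0114 S → |Z| = 1/|Y| = 87.6 Ω, ∠Z = −∠Y = -74.8°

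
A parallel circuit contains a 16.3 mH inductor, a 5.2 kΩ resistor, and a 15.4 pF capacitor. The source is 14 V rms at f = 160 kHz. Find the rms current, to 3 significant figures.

ω = 2πf = 1.005e+06 rad/s
X_L = ωL = 16400 Ω
X_C = 1/(ωC) = 64600 Ω
Parallel: admittances add. Y = 1/R + 1/(jωL) + jωC
Y = (0.000192 − j4.55e-05) S
|Y| = 0.000198 S → |Z| = 1/|Y| = 5060 Ω, ∠Z = −∠Y = 13.3°
I = V/|Z| = 14/5060 = 2.77 mA

2.77 mA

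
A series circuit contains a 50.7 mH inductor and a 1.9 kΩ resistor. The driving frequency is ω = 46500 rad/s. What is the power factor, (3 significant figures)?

X_L = ωL = 2360 Ω
Z = 1900 + j2360 Ω
|Z| = √(1900² + 2360²) = 3030 Ω
∠Z = arctan(2360/1900) = 51.1°
cos φ = cos(51.1°) = 0.628

0.628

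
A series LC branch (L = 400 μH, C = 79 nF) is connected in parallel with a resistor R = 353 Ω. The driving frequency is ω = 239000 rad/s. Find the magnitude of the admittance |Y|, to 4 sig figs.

23.62 mS

X_L = ωL = 95.60 Ω
X_C = 1/(ωC) = 52.96 Ω
Branch 1: Z₁ = R = 353.0 Ω
Branch 2 (series LC): Z₂ = j(X_L − X_C) = j42.64 Ω
Parallel: Z = Z₁Z₂/(Z₁+Z₂), |Z| = 42.33 Ω, ∠Z = 83.11°
|Y| = 1/|Z| = 23.62 mS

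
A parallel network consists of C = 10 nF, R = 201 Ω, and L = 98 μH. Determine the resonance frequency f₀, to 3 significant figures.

161 kHz

ω₀ = 1/√(LC) = 1/√(9.8e-05 × 1e-08) = 1.01e+06 rad/s
f₀ = ω₀/(2π) = 161 kHz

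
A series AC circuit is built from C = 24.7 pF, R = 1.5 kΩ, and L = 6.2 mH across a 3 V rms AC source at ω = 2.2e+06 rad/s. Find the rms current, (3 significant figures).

X_L = ωL = 13600 Ω
X_C = 1/(ωC) = 18400 Ω
Net reactance X = X_L − X_C = -4760 Ω
Z = 1500 − j4760 Ω
|Z| = √(1500² + 4760²) = 4990 Ω
I = V/|Z| = 3/4990 = 601 μA

601 μA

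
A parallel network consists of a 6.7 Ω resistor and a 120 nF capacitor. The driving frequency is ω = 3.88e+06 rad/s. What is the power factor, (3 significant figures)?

0.305

X_C = 1/(ωC) = 2.15 Ω
Parallel: admittances add. Y = 1/R + jωC
Y = (0.149 + j0.466) S
|Y| = 0.489 S → |Z| = 1/|Y| = 2.05 Ω, ∠Z = −∠Y = -72.2°
cos φ = cos(-72.2°) = 0.305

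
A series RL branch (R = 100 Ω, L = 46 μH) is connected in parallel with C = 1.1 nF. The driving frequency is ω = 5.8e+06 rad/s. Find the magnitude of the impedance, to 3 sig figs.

300 Ω

X_L = ωL = 267 Ω
X_C = 1/(ωC) = 157 Ω
Branch 1 (R+jX_L): Z₁ = 100 + j267 Ω, |Z₁| = 285 Ω
Branch 2 (−jX_C): Z₂ = −j157 Ω
Parallel: Z = Z₁Z₂/(Z₁+Z₂), |Z| = 300 Ω, ∠Z = -68.3°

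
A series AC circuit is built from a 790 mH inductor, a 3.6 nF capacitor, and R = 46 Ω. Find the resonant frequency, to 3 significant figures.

ω₀ = 1/√(LC) = 1/√(0.79 × 3.6e-09) = 18750 rad/s
f₀ = ω₀/(2π) = 2.98 kHz

2.98 kHz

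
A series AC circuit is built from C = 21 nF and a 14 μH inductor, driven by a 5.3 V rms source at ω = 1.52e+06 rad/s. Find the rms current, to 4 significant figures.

527.5 mA

X_L = ωL = 21.28 Ω
X_C = 1/(ωC) = 31.33 Ω
Net reactance X = X_L − X_C = -10.05 Ω
Z = − j10.05 Ω
|Z| = √(0² + 10.05²) = 10.05 Ω
I = V/|Z| = 5.3/10.05 = 527.5 mA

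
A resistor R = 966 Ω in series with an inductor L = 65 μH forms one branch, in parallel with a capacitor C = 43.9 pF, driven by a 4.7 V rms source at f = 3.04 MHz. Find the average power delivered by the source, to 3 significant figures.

8.62 mW

ω = 2πf = 1.91e+07 rad/s
X_L = ωL = 1240 Ω
X_C = 1/(ωC) = 1190 Ω
Branch 1 (R+jX_L): Z₁ = 966 + j1240 Ω, |Z₁| = 1570 Ω
Branch 2 (−jX_C): Z₂ = −j1190 Ω
Parallel: Z = Z₁Z₂/(Z₁+Z₂), |Z| = 1940 Ω, ∠Z = -40.8°
I = V/|Z| = 2.42 mA
P = VI cos φ = 4.7 × 0.00242 × cos(-40.8°) = 8.62 mW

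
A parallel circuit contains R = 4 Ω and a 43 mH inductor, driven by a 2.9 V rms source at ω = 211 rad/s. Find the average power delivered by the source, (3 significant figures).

2.10 W

X_L = ωL = 9.07 Ω
Parallel: admittances add. Y = 1/R + 1/(jωL)
Y = (0.250 − j0.110) S
|Y| = 0.273 S → |Z| = 1/|Y| = 3.66 Ω, ∠Z = −∠Y = 23.8°
I = V/|Z| = 792 mA
P = VI cos φ = 2.9 × 0.792 × cos(23.8°) = 2.10 W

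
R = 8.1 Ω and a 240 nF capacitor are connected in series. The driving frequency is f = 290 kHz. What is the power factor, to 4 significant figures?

ω = 2πf = 1.822e+06 rad/s
X_C = 1/(ωC) = 2.287 Ω
Z = 8.100 − j2.287 Ω
|Z| = √(8.100² + 2.287²) = 8.417 Ω
∠Z = arctan(-2.287/8.100) = -15.76°
cos φ = cos(-15.76°) = 0.9624

0.9624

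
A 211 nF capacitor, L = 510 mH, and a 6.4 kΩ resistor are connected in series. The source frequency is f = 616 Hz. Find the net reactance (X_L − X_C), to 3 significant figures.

749 Ω

ω = 2πf = 3870 rad/s
X_L = ωL = 1970 Ω
X_C = 1/(ωC) = 1220 Ω
X = 1970 − 1220 = 749 Ω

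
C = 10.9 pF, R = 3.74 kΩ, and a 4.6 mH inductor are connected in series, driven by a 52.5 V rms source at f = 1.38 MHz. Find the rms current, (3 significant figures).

ω = 2πf = 8.671e+06 rad/s
X_L = ωL = 39900 Ω
X_C = 1/(ωC) = 10600 Ω
Net reactance X = X_L − X_C = 29300 Ω
Z = 3740 + j29300 Ω
|Z| = √(3740² + 29300²) = 29500 Ω
I = V/|Z| = 52.5/29500 = 1.78 mA

1.78 mA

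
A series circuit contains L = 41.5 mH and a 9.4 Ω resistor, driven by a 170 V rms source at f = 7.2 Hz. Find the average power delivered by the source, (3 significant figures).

ω = 2πf = 45.24 rad/s
X_L = ωL = 1.88 Ω
Z = 9.40 + j1.88 Ω
|Z| = √(9.40² + 1.88²) = 9.59 Ω
∠Z = arctan(1.88/9.40) = 11.3°
I = V/|Z| = 17.7 A
P = VI cos φ = 170 × 17.7 × cos(11.3°) = 2.96 kW

2.96 kW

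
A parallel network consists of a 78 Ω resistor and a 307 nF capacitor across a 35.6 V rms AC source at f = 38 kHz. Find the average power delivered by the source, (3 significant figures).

16.2 W

ω = 2πf = 238800 rad/s
X_C = 1/(ωC) = 13.6 Ω
Parallel: admittances add. Y = 1/R + jωC
Y = (0.0128 + j0.0733) S
|Y| = 0.0744 S → |Z| = 1/|Y| = 13.4 Ω, ∠Z = −∠Y = -80.1°
I = V/|Z| = 2.65 A
P = VI cos φ = 35.6 × 2.65 × cos(-80.1°) = 16.2 W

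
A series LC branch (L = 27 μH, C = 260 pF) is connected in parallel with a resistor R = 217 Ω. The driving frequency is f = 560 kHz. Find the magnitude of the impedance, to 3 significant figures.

ω = 2πf = 3.519e+06 rad/s
X_L = ωL = 95.0 Ω
X_C = 1/(ωC) = 1090 Ω
Branch 1: Z₁ = R = 217 Ω
Branch 2 (series LC): Z₂ = j(X_L − X_C) = −j998 Ω
Parallel: Z = Z₁Z₂/(Z₁+Z₂), |Z| = 212 Ω, ∠Z = -12.3°

212 Ω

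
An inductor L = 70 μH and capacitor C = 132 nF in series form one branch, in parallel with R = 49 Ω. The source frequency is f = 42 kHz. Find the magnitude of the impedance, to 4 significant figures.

10.02 Ω

ω = 2πf = 263900 rad/s
X_L = ωL = 18.47 Ω
X_C = 1/(ωC) = 28.71 Ω
Branch 1: Z₁ = R = 49.00 Ω
Branch 2 (series LC): Z₂ = j(X_L − X_C) = −j10.24 Ω
Parallel: Z = Z₁Z₂/(Z₁+Z₂), |Z| = 10.02 Ω, ∠Z = -78.20°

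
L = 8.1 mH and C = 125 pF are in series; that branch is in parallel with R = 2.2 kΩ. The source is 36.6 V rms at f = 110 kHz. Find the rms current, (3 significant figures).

17.7 mA

ω = 2πf = 691200 rad/s
X_L = ωL = 5600 Ω
X_C = 1/(ωC) = 11600 Ω
Branch 1: Z₁ = R = 2200 Ω
Branch 2 (series LC): Z₂ = j(X_L − X_C) = −j5980 Ω
Parallel: Z = Z₁Z₂/(Z₁+Z₂), |Z| = 2060 Ω, ∠Z = -20.2°
I = V/|Z| = 36.6/2060 = 17.7 mA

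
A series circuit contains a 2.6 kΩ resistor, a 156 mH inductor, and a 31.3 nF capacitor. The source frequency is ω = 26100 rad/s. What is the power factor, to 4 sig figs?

X_L = ωL = 4072 Ω
X_C = 1/(ωC) = 1224 Ω
Net reactance X = X_L − X_C = 2848 Ω
Z = 2600 + j2848 Ω
|Z| = √(2600² + 2848²) = 3856 Ω
∠Z = arctan(2848/2600) = 47.60°
cos φ = cos(47.60°) = 0.6743

0.6743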